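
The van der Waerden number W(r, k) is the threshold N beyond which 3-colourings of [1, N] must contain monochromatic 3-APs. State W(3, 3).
W(3, 3) = 27

W(3, 3) = 27. The lower bound W(3, 3) > 26 comes from an explicit good 3-colouring of [1, 26]; the upper bound W(3, 3) ≤ 27 was verified by exhaustive search over 3-colourings of [1, 27].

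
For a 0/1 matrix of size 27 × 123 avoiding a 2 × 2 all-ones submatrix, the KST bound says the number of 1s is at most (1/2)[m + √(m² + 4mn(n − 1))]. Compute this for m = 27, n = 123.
z(27, 123; 2, 2) ≤ (1/2)[27 + √(27² + 4·27·123·122)] = (1/2)[27 + √1621377] = 650.1665

Kővári–Sós–Turán: let r_1, ..., r_27 be the row sums and z = Σ r_i the total number of 1s. Each pair of columns can share at most one row with both entries 1 (else a 2×2 all-ones block appears), so Σ_i C(r_i, 2) ≤ C(123, 2) = 7503. By convexity Σ_i C(r_i, 2) ≥ 27·C(z/27, 2) = z(z − 27)/(2·27), giving z² − 27z − 27·123·122 ≤ 0 and hence z ≤ (1/2)[27 + √(729 + 4·405162)] = (1/2)[27 + √1621377] ≈ (1/2)(27 + 1273.333) = 650.1665.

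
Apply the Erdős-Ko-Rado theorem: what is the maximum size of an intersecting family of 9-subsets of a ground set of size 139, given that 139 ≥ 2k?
max |F| = C(138, 8) = 2653099105437

The Erdős-Ko-Rado theorem states: for n ≥ 2k, an intersecting family of k-subsets of an n-element set has size at most C(n − 1, k − 1), with equality for 'star' families {A ⊆ [n] : |A| = k, i ∈ A} (fix an element i). For n = 139, k = 9: C(138, 8) = 2653099105437.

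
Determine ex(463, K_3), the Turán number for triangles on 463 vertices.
ex(463, K_3) = ⌊463^2/4⌋ = 53592

Mantel (1907): a triangle-free graph on n vertices has at most ⌊n^2/4⌋ edges, with equality for the complete bipartite graph K_{⌊n/2⌋, ⌈n/2⌉}. For n = 463: ⌊463^2/4⌋ = ⌊214369/4⌋ = 53592. The extremal graph is K_{231, 232}, which has 231·232 = 53592 edges.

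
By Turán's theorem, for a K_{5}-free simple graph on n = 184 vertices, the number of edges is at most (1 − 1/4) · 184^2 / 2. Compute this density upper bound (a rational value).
Turán density bound = (3/4) · 184^2/2 = 12696

Turán's theorem: ex(n, K_{r+1}) is achieved by the complete r-partite Turán graph T(n, r) with parts as balanced as possible, and is at most (1 − 1/r) · n^2/2. For r = 4, n = 184: the density bound is (3/4) · 33856/2 = 12696. Since 4 ∣ 184, the Turán graph T(184, 4) has parts of equal size 46, and its edge count e(T(184, 4)) = 12696 attains the density bound exactly.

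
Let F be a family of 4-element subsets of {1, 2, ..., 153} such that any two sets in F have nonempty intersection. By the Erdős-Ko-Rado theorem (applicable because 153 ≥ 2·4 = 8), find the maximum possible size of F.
max |F| = C(152, 3) = 573800

Erdős-Ko-Rado (1961): when n ≥ 2k, max |F| = C(n−1, k−1). The bound is attained by the star {A : i ∈ A} for any fixed i ∈ [n]. Here C(153−1, 4−1) = C(152, 3) = 573800.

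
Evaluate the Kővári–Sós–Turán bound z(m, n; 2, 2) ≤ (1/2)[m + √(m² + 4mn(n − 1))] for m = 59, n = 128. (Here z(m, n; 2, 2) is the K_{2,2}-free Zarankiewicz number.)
z(59, 128; 2, 2) ≤ (1/2)[59 + √(59² + 4·59·128·127)] = (1/2)[59 + √3839897] = 1009.2828

Kővári–Sós–Turán: let r_1, ..., r_59 be the row sums and z = Σ r_i the total number of 1s. Each pair of columns can share at most one row with both entries 1 (else a 2×2 all-ones block appears), so Σ_i C(r_i, 2) ≤ C(128, 2) = 8128. By convexity Σ_i C(r_i, 2) ≥ 59·C(z/59, 2) = z(z − 59)/(2·59), giving z² − 59z − 59·128·127 ≤ 0 and hence z ≤ (1/2)[59 + √(3481 + 4·959104)] = (1/2)[59 + √3839897] ≈ (1/2)(59 + 1959.5655) = 1009.2828.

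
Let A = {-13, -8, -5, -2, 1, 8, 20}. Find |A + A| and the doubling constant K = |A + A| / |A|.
K = |A + A| / |A| = 25/7

Enumerate A + A = {a + b : a, b ∈ A}. With |A| = 7, there are |A|^2 = 49 ordered sum pairs; collecting distinct values, A + A = {-26, -21, -18, -16, -15, -13, -12, -10, -7, -5, -4, -1, 0, 2, 3, 6, 7, 9, 12, 15, 16, 18, 21, 28, 40}, so |A + A| = 25. Thus K = 25/7. For comparison, the minimum possible |A + A| over all 7-element sets is 2·7 − 1 = 13 (so min K = 13/7), attained only by arithmetic progressions.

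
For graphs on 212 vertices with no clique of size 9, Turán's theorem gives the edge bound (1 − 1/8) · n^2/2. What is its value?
Turán density bound = (7/8) · 212^2/2 = 19663

Turán's theorem: ex(n, K_{r+1}) is achieved by the complete r-partite Turán graph T(n, r) with parts as balanced as possible, and is at most (1 − 1/r) · n^2/2. For r = 8, n = 212: the density bound is (7/8) · 44944/2 = 19663. The integer-valued extremum is e(T(212, 8)) = 19662, which is strictly less than the density bound 19663 since 8 ∤ 212 (the parts of T(212, 8) cannot all be equal).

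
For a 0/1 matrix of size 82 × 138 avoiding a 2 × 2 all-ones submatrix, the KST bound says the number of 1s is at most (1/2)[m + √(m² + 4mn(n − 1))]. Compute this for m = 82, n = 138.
z(82, 138; 2, 2) ≤ (1/2)[82 + √(82² + 4·82·138·137)] = (1/2)[82 + √6207892] = 1286.7821

Kővári–Sós–Turán: let r_1, ..., r_82 be the row sums and z = Σ r_i the total number of 1s. Each pair of columns can share at most one row with both entries 1 (else a 2×2 all-ones block appears), so Σ_i C(r_i, 2) ≤ C(138, 2) = 9453. By convexity Σ_i C(r_i, 2) ≥ 82·C(z/82, 2) = z(z − 82)/(2·82), giving z² − 82z − 82·138·137 ≤ 0 and hence z ≤ (1/2)[82 + √(6724 + 4·1550292)] = (1/2)[82 + √6207892] ≈ (1/2)(82 + 2491.5642) = 1286.7821.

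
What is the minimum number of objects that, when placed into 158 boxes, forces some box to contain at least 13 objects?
n = (13 − 1)·158 + 1 = 1897

By the generalised pigeonhole principle, to guarantee some box contains ≥ r objects we need more than (r − 1) · k objects total. Threshold: n = (r − 1) · k + 1. With r = 13 and k = 158: n = 12 · 158 + 1 = 1896 + 1 = 1897. For n = 1896 = 12 · 158, we can put exactly 12 objects in every box, avoiding 13 in any single one — so 1897 is tight.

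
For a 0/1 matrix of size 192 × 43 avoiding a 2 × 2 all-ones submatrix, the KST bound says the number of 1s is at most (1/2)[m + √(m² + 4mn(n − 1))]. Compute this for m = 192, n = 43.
z(192, 43; 2, 2) ≤ (1/2)[192 + √(192² + 4·192·43·42)] = (1/2)[192 + √1423872] = 692.6305

Kővári–Sós–Turán: let r_1, ..., r_192 be the row sums and z = Σ r_i the total number of 1s. Each pair of columns can share at most one row with both entries 1 (else a 2×2 all-ones block appears), so Σ_i C(r_i, 2) ≤ C(43, 2) = 903. By convexity Σ_i C(r_i, 2) ≥ 192·C(z/192, 2) = z(z − 192)/(2·192), giving z² − 192z − 192·43·42 ≤ 0 and hence z ≤ (1/2)[192 + √(36864 + 4·346752)] = (1/2)[192 + √1423872] ≈ (1/2)(192 + 1193.2611) = 692.6305.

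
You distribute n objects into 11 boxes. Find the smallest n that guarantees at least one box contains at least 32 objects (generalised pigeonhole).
n = (32 − 1)·11 + 1 = 342

By the generalised pigeonhole principle, to guarantee some box contains ≥ r objects we need more than (r − 1) · k objects total. Threshold: n = (r − 1) · k + 1. With r = 32 and k = 11: n = 31 · 11 + 1 = 341 + 1 = 342. For n = 341 = 31 · 11, we can put exactly 31 objects in every box, avoiding 32 in any single one — so 342 is tight.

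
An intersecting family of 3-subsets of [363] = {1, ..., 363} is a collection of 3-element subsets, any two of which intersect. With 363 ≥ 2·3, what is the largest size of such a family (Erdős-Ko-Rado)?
max |F| = C(362, 2) = 65341

Erdős-Ko-Rado (1961): when n ≥ 2k, max |F| = C(n−1, k−1). The bound is attained by the star {A : i ∈ A} for any fixed i ∈ [n]. Here C(363−1, 3−1) = C(362, 2) = 65341.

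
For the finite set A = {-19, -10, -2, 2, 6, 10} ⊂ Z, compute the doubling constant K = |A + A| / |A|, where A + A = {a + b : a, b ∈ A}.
K = |A + A| / |A| = 16/6 = 8/3

Enumerate A + A = {a + b : a, b ∈ A}. With |A| = 6, there are |A|^2 = 36 ordered sum pairs; collecting distinct values, A + A = {-38, -29, -21, -20, -17, -13, -12, -9, -8, -4, 0, 4, 8, 12, 16, 20}, so |A + A| = 16. Thus K = 16/6 = 8/3. For comparison, the minimum possible |A + A| over all 6-element sets is 2·6 − 1 = 11 (so min K = 11/6), attained only by arithmetic progressions.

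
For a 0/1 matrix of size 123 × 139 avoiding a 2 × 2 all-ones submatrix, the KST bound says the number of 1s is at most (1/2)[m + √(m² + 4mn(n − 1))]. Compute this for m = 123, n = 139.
z(123, 139; 2, 2) ≤ (1/2)[123 + √(123² + 4·123·139·138)] = (1/2)[123 + √9452673] = 1598.76

Kővári–Sós–Turán: let r_1, ..., r_123 be the row sums and z = Σ r_i the total number of 1s. Each pair of columns can share at most one row with both entries 1 (else a 2×2 all-ones block appears), so Σ_i C(r_i, 2) ≤ C(139, 2) = 9591. By convexity Σ_i C(r_i, 2) ≥ 123·C(z/123, 2) = z(z − 123)/(2·123), giving z² − 123z − 123·139·138 ≤ 0 and hence z ≤ (1/2)[123 + √(15129 + 4·2359386)] = (1/2)[123 + √9452673] ≈ (1/2)(123 + 3074.52) = 1598.76.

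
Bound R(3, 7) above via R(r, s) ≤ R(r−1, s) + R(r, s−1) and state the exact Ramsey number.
R(3, 7) ≤ R(2, 7) + R(3, 6) = 7 + 18 = 25; exact value R(3, 7) = 23.

The Erdős–Szekeres recurrence R(r, s) ≤ R(r−1, s) + R(r, s−1) applied to (r, s) = (3, 7) gives
  R(3, 7) ≤ R(2, 7) + R(3, 6) = 7 + 18 = 25.
(Recall R(2, k) = k and R is symmetric.) The recurrence is not tight here (it gives 25, but the exact value is R(3, 7) = 23); the tight upper bound requires a sharper argument than the simple recurrence, combined with a lower-bound construction on K_{22}.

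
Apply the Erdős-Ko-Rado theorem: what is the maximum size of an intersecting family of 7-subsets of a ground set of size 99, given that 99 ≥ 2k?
max |F| = C(98, 6) = 1052618392

The Erdős-Ko-Rado theorem states: for n ≥ 2k, an intersecting family of k-subsets of an n-element set has size at most C(n − 1, k − 1), with equality for 'star' families {A ⊆ [n] : |A| = k, i ∈ A} (fix an element i). For n = 99, k = 7: C(98, 6) = 1052618392.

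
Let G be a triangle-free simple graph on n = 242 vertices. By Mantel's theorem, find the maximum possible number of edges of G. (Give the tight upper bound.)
ex(242, K_3) = ⌊242^2/4⌋ = 14641

Mantel (1907): a triangle-free graph on n vertices has at most ⌊n^2/4⌋ edges, with equality for the complete bipartite graph K_{⌊n/2⌋, ⌈n/2⌉}. For n = 242: ⌊242^2/4⌋ = ⌊58564/4⌋ = 14641. The extremal graph is K_{121, 121}, which has 121·121 = 14641 edges.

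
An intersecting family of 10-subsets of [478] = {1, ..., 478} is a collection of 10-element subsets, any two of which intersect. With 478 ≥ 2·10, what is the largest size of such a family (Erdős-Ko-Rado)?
max |F| = C(477, 9) = 3265344427967623925

The Erdős-Ko-Rado theorem states: for n ≥ 2k, an intersecting family of k-subsets of an n-element set has size at most C(n − 1, k − 1), with equality for 'star' families {A ⊆ [n] : |A| = k, i ∈ A} (fix an element i). For n = 478, k = 10: C(477, 9) = 3265344427967623925.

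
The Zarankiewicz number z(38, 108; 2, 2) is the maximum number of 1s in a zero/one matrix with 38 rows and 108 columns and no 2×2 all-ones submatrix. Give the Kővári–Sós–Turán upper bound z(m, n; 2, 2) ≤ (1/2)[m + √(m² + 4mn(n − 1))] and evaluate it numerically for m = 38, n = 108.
z(38, 108; 2, 2) ≤ (1/2)[38 + √(38² + 4·38·108·107)] = (1/2)[38 + √1757956] = 681.9397

Kővári–Sós–Turán: let r_1, ..., r_38 be the row sums and z = Σ r_i the total number of 1s. Each pair of columns can share at most one row with both entries 1 (else a 2×2 all-ones block appears), so Σ_i C(r_i, 2) ≤ C(108, 2) = 5778. By convexity Σ_i C(r_i, 2) ≥ 38·C(z/38, 2) = z(z − 38)/(2·38), giving z² − 38z − 38·108·107 ≤ 0 and hence z ≤ (1/2)[38 + √(1444 + 4·439128)] = (1/2)[38 + √1757956] ≈ (1/2)(38 + 1325.8793) = 681.9397.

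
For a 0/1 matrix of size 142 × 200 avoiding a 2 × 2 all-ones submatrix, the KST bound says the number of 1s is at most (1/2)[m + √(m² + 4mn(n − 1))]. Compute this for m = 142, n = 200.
z(142, 200; 2, 2) ≤ (1/2)[142 + √(142² + 4·142·200·199)] = (1/2)[142 + √22626564] = 2449.3694

Kővári–Sós–Turán: let r_1, ..., r_142 be the row sums and z = Σ r_i the total number of 1s. Each pair of columns can share at most one row with both entries 1 (else a 2×2 all-ones block appears), so Σ_i C(r_i, 2) ≤ C(200, 2) = 19900. By convexity Σ_i C(r_i, 2) ≥ 142·C(z/142, 2) = z(z − 142)/(2·142), giving z² − 142z − 142·200·199 ≤ 0 and hence z ≤ (1/2)[142 + √(20164 + 4·5651600)] = (1/2)[142 + √22626564] ≈ (1/2)(142 + 4756.7388) = 2449.3694.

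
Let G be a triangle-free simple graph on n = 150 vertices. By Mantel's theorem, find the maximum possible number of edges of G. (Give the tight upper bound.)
ex(150, K_3) = ⌊150^2/4⌋ = 5625

Mantel (1907): a triangle-free graph on n vertices has at most ⌊n^2/4⌋ edges, with equality for the complete bipartite graph K_{⌊n/2⌋, ⌈n/2⌉}. For n = 150: ⌊150^2/4⌋ = ⌊22500/4⌋ = 5625. The extremal graph is K_{75, 75}, which has 75·75 = 5625 edges.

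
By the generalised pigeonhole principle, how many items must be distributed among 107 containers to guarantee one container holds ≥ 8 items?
n = (8 − 1)·107 + 1 = 750

By the generalised pigeonhole principle, to guarantee some box contains ≥ r objects we need more than (r − 1) · k objects total. Threshold: n = (r − 1) · k + 1. With r = 8 and k = 107: n = 7 · 107 + 1 = 749 + 1 = 750. For n = 749 = 7 · 107, we can put exactly 7 objects in every box, avoiding 8 in any single one — so 750 is tight.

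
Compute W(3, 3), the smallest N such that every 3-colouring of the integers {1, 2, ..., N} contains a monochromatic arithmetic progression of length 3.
W(3, 3) = 27

W(3, 3) = 27. The lower bound W(3, 3) > 26 comes from an explicit good 3-colouring of [1, 26]; the upper bound W(3, 3) ≤ 27 was verified by exhaustive search over 3-colourings of [1, 27].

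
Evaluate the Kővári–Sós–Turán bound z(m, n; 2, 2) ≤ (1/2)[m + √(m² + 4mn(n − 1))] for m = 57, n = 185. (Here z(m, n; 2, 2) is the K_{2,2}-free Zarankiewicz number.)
z(57, 185; 2, 2) ≤ (1/2)[57 + √(57² + 4·57·185·184)] = (1/2)[57 + √7764369] = 1421.7309

Kővári–Sós–Turán: let r_1, ..., r_57 be the row sums and z = Σ r_i the total number of 1s. Each pair of columns can share at most one row with both entries 1 (else a 2×2 all-ones block appears), so Σ_i C(r_i, 2) ≤ C(185, 2) = 17020. By convexity Σ_i C(r_i, 2) ≥ 57·C(z/57, 2) = z(z − 57)/(2·57), giving z² − 57z − 57·185·184 ≤ 0 and hence z ≤ (1/2)[57 + √(3249 + 4·1940280)] = (1/2)[57 + √7764369] ≈ (1/2)(57 + 2786.4617) = 1421.7309.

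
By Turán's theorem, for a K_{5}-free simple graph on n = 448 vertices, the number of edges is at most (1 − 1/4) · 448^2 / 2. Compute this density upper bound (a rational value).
Turán density bound = (3/4) · 448^2/2 = 75264

Turán's theorem: ex(n, K_{r+1}) is achieved by the complete r-partite Turán graph T(n, r) with parts as balanced as possible, and is at most (1 − 1/r) · n^2/2. For r = 4, n = 448: the density bound is (3/4) · 200704/2 = 75264. Since 4 ∣ 448, the Turán graph T(448, 4) has parts of equal size 112, and its edge count e(T(448, 4)) = 75264 attains the density bound exactly.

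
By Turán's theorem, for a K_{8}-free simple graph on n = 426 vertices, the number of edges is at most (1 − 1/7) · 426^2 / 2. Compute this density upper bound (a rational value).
Turán density bound = (6/7) · 426^2/2 = 544428/7 ≈ 77775.4286

Turán's theorem: ex(n, K_{r+1}) is achieved by the complete r-partite Turán graph T(n, r) with parts as balanced as possible, and is at most (1 − 1/r) · n^2/2. For r = 7, n = 426: the density bound is (6/7) · 181476/2 = 544428/7 ≈ 77775.4286. The integer-valued extremum is e(T(426, 7)) = 77775, which is strictly less than the density bound 544428/7 since 7 ∤ 426 (the parts of T(426, 7) cannot all be equal).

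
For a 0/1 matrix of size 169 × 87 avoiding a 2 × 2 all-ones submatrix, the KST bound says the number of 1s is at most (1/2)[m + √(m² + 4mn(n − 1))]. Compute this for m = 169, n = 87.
z(169, 87; 2, 2) ≤ (1/2)[169 + √(169² + 4·169·87·86)] = (1/2)[169 + √5086393] = 1212.1517

Kővári–Sós–Turán: let r_1, ..., r_169 be the row sums and z = Σ r_i the total number of 1s. Each pair of columns can share at most one row with both entries 1 (else a 2×2 all-ones block appears), so Σ_i C(r_i, 2) ≤ C(87, 2) = 3741. By convexity Σ_i C(r_i, 2) ≥ 169·C(z/169, 2) = z(z − 169)/(2·169), giving z² − 169z − 169·87·86 ≤ 0 and hence z ≤ (1/2)[169 + √(28561 + 4·1264458)] = (1/2)[169 + √5086393] ≈ (1/2)(169 + 2255.3033) = 1212.1517.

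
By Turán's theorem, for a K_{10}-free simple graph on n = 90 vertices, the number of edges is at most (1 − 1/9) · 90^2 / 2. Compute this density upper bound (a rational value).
Turán density bound = (8/9) · 90^2/2 = 3600

Turán's theorem: ex(n, K_{r+1}) is achieved by the complete r-partite Turán graph T(n, r) with parts as balanced as possible, and is at most (1 − 1/r) · n^2/2. For r = 9, n = 90: the density bound is (8/9) · 8100/2 = 3600. Since 9 ∣ 90, the Turán graph T(90, 9) has parts of equal size 10, and its edge count e(T(90, 9)) = 3600 attains the density bound exactly.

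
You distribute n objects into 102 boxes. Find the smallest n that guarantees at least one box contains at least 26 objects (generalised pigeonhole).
n = (26 − 1)·102 + 1 = 2551

By the generalised pigeonhole principle, to guarantee some box contains ≥ r objects we need more than (r − 1) · k objects total. Threshold: n = (r − 1) · k + 1. With r = 26 and k = 102: n = 25 · 102 + 1 = 2550 + 1 = 2551. For n = 2550 = 25 · 102, we can put exactly 25 objects in every box, avoiding 26 in any single one — so 2551 is tight.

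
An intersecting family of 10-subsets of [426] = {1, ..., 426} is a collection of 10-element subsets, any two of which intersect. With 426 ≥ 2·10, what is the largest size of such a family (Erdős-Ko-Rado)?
max |F| = C(425, 9) = 1144728032360743325

Erdős-Ko-Rado (1961): when n ≥ 2k, max |F| = C(n−1, k−1). The bound is attained by the star {A : i ∈ A} for any fixed i ∈ [n]. Here C(426−1, 10−1) = C(425, 9) = 1144728032360743325.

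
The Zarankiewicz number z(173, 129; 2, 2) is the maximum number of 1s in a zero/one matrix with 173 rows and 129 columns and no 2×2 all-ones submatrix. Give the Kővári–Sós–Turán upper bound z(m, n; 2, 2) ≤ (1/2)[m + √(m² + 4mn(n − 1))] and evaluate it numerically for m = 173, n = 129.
z(173, 129; 2, 2) ≤ (1/2)[173 + √(173² + 4·173·129·128)] = (1/2)[173 + √11456233] = 1778.8529

Kővári–Sós–Turán: let r_1, ..., r_173 be the row sums and z = Σ r_i the total number of 1s. Each pair of columns can share at most one row with both entries 1 (else a 2×2 all-ones block appears), so Σ_i C(r_i, 2) ≤ C(129, 2) = 8256. By convexity Σ_i C(r_i, 2) ≥ 173·C(z/173, 2) = z(z − 173)/(2·173), giving z² − 173z − 173·129·128 ≤ 0 and hence z ≤ (1/2)[173 + √(29929 + 4·2856576)] = (1/2)[173 + √11456233] ≈ (1/2)(173 + 3384.7057) = 1778.8529.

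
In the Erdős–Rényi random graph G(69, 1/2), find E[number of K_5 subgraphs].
E[# K_5] = C(69, 5) · (1/2)^C(5, 2) = 11238513 / 2^10 ≈ 10975.110352

For each 5-subset S of vertices (there are C(69, 5) = 11238513 such S), let X_S = 1 if S induces a K_5 (all C(5, 2) = 10 edges present). Then P(X_S = 1) = (1/2)^10 = 1/1024. By linearity of expectation, E[# K_5] = C(69, 5) · (1/2)^10 = 11238513 / 1024 ≈ 10975.110352.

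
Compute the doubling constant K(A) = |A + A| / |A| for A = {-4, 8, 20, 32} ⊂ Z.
K = |A + A| / |A| = 7/4

Enumerate A + A = {a + b : a, b ∈ A}. With |A| = 4, there are |A|^2 = 16 ordered sum pairs; collecting distinct values, A + A = {-8, 4, 16, 28, 40, 52, 64}, so |A + A| = 7. Thus K = 7/4. Here |A + A| = 2|A| − 1 = 7, the minimum possible — so K = 7/4 is minimal, which holds iff A is an arithmetic progression.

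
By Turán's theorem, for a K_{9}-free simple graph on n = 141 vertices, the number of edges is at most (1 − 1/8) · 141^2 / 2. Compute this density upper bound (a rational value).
Turán density bound = (7/8) · 141^2/2 = 139167/16 ≈ 8697.9375

Turán's theorem: ex(n, K_{r+1}) is achieved by the complete r-partite Turán graph T(n, r) with parts as balanced as possible, and is at most (1 − 1/r) · n^2/2. For r = 8, n = 141: the density bound is (7/8) · 19881/2 = 139167/16 ≈ 8697.9375. The integer-valued extremum is e(T(141, 8)) = 8697, which is strictly less than the density bound 139167/16 since 8 ∤ 141 (the parts of T(141, 8) cannot all be equal).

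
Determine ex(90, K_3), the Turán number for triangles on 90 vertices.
ex(90, K_3) = ⌊90^2/4⌋ = 2025

Mantel (1907): a triangle-free graph on n vertices has at most ⌊n^2/4⌋ edges, with equality for the complete bipartite graph K_{⌊n/2⌋, ⌈n/2⌉}. For n = 90: ⌊90^2/4⌋ = ⌊8100/4⌋ = 2025. The extremal graph is K_{45, 45}, which has 45·45 = 2025 edges.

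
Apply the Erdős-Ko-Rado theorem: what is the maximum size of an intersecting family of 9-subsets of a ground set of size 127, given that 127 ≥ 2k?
max |F| = C(126, 8) = 1255914977625

Erdős-Ko-Rado (1961): when n ≥ 2k, max |F| = C(n−1, k−1). The bound is attained by the star {A : i ∈ A} for any fixed i ∈ [n]. Here C(127−1, 9−1) = C(126, 8) = 1255914977625.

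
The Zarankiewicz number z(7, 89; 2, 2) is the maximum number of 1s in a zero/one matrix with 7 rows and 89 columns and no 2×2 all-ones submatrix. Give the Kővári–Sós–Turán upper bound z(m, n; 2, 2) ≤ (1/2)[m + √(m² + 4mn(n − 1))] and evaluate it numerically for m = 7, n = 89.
z(7, 89; 2, 2) ≤ (1/2)[7 + √(7² + 4·7·89·88)] = (1/2)[7 + √219345] = 237.6714

Kővári–Sós–Turán: let r_1, ..., r_7 be the row sums and z = Σ r_i the total number of 1s. Each pair of columns can share at most one row with both entries 1 (else a 2×2 all-ones block appears), so Σ_i C(r_i, 2) ≤ C(89, 2) = 3916. By convexity Σ_i C(r_i, 2) ≥ 7·C(z/7, 2) = z(z − 7)/(2·7), giving z² − 7z − 7·89·88 ≤ 0 and hence z ≤ (1/2)[7 + √(49 + 4·54824)] = (1/2)[7 + √219345] ≈ (1/2)(7 + 468.3428) = 237.6714.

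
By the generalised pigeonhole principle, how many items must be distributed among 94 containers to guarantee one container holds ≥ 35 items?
n = (35 − 1)·94 + 1 = 3197

By the generalised pigeonhole principle, to guarantee some box contains ≥ r objects we need more than (r − 1) · k objects total. Threshold: n = (r − 1) · k + 1. With r = 35 and k = 94: n = 34 · 94 + 1 = 3196 + 1 = 3197. For n = 3196 = 34 · 94, we can put exactly 34 objects in every box, avoiding 35 in any single one — so 3197 is tight.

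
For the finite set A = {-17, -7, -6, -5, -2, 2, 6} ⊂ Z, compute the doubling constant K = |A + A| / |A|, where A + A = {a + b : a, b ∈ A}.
K = |A + A| / |A| = 23/7

Enumerate A + A = {a + b : a, b ∈ A}. With |A| = 7, there are |A|^2 = 49 ordered sum pairs; collecting distinct values, A + A = {-34, -24, -23, -22, -19, -15, -14, -13, -12, -11, -10, -9, -8, -7, -5, -4, -3, -1, 0, 1, 4, 8, 12}, so |A + A| = 23. Thus K = 23/7. For comparison, the minimum possible |A + A| over all 7-element sets is 2·7 − 1 = 13 (so min K = 13/7), attained only by arithmetic progressions.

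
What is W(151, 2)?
W(151, 2) = 151 + 1 = 152

A 2-term AP is any pair of integers, so a monochromatic 2-AP exists iff some colour is used at least twice. With 151 colours, the colouring i ↦ i on {1, ..., 151} uses each colour once, avoiding any monochromatic pair, so W(151, 2) > 151. For {1, ..., 152}, pigeonhole forces two integers of the same colour, which form a monochromatic 2-AP. Hence W(151, 2) = 152.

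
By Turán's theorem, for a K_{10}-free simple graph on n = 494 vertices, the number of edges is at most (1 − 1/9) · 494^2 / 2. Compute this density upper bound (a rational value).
Turán density bound = (8/9) · 494^2/2 = 976144/9 ≈ 108460.4444

Turán's theorem: ex(n, K_{r+1}) is achieved by the complete r-partite Turán graph T(n, r) with parts as balanced as possible, and is at most (1 − 1/r) · n^2/2. For r = 9, n = 494: the density bound is (8/9) · 244036/2 = 976144/9 ≈ 108460.4444. The integer-valued extremum is e(T(494, 9)) = 108460, which is strictly less than the density bound 976144/9 since 9 ∤ 494 (the parts of T(494, 9) cannot all be equal).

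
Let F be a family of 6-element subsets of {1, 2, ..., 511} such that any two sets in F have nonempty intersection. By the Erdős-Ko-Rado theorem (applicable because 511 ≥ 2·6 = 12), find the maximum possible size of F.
max |F| = C(510, 5) = 281921956602

Erdős-Ko-Rado (1961): when n ≥ 2k, max |F| = C(n−1, k−1). The bound is attained by the star {A : i ∈ A} for any fixed i ∈ [n]. Here C(511−1, 6−1) = C(510, 5) = 281921956602.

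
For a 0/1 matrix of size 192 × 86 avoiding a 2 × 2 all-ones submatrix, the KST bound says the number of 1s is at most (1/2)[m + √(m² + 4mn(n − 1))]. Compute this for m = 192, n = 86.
z(192, 86; 2, 2) ≤ (1/2)[192 + √(192² + 4·192·86·85)] = (1/2)[192 + √5650944] = 1284.5857

Kővári–Sós–Turán: let r_1, ..., r_192 be the row sums and z = Σ r_i the total number of 1s. Each pair of columns can share at most one row with both entries 1 (else a 2×2 all-ones block appears), so Σ_i C(r_i, 2) ≤ C(86, 2) = 3655. By convexity Σ_i C(r_i, 2) ≥ 192·C(z/192, 2) = z(z − 192)/(2·192), giving z² − 192z − 192·86·85 ≤ 0 and hence z ≤ (1/2)[192 + √(36864 + 4·1403520)] = (1/2)[192 + √5650944] ≈ (1/2)(192 + 2377.1714) = 1284.5857.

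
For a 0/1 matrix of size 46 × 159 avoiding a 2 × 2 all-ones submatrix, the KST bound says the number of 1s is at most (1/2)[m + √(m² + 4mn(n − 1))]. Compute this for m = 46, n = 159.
z(46, 159; 2, 2) ≤ (1/2)[46 + √(46² + 4·46·159·158)] = (1/2)[46 + √4624564] = 1098.24

Kővári–Sós–Turán: let r_1, ..., r_46 be the row sums and z = Σ r_i the total number of 1s. Each pair of columns can share at most one row with both entries 1 (else a 2×2 all-ones block appears), so Σ_i C(r_i, 2) ≤ C(159, 2) = 12561. By convexity Σ_i C(r_i, 2) ≥ 46·C(z/46, 2) = z(z − 46)/(2·46), giving z² − 46z − 46·159·158 ≤ 0 and hence z ≤ (1/2)[46 + √(2116 + 4·1155612)] = (1/2)[46 + √4624564] ≈ (1/2)(46 + 2150.4799) = 1098.24.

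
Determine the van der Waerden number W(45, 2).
W(45, 2) = 45 + 1 = 46

A 2-term AP is any pair of integers, so a monochromatic 2-AP exists iff some colour is used at least twice. With 45 colours, the colouring i ↦ i on {1, ..., 45} uses each colour once, avoiding any monochromatic pair, so W(45, 2) > 45. For {1, ..., 46}, pigeonhole forces two integers of the same colour, which form a monochromatic 2-AP. Hence W(45, 2) = 46.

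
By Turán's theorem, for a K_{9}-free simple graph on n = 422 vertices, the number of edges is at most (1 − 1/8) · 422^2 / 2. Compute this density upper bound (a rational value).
Turán density bound = (7/8) · 422^2/2 = 311647/4 ≈ 77911.75

Turán's theorem: ex(n, K_{r+1}) is achieved by the complete r-partite Turán graph T(n, r) with parts as balanced as possible, and is at most (1 − 1/r) · n^2/2. For r = 8, n = 422: the density bound is (7/8) · 178084/2 = 311647/4 ≈ 77911.75. The integer-valued extremum is e(T(422, 8)) = 77911, which is strictly less than the density bound 311647/4 since 8 ∤ 422 (the parts of T(422, 8) cannot all be equal).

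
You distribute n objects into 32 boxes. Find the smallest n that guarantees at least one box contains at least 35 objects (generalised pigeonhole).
n = (35 − 1)·32 + 1 = 1089

By the generalised pigeonhole principle, to guarantee some box contains ≥ r objects we need more than (r − 1) · k objects total. Threshold: n = (r − 1) · k + 1. With r = 35 and k = 32: n = 34 · 32 + 1 = 1088 + 1 = 1089. For n = 1088 = 34 · 32, we can put exactly 34 objects in every box, avoiding 35 in any single one — so 1089 is tight.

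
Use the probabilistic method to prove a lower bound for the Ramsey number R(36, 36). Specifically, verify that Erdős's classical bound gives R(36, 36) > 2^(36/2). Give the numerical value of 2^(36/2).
2^(36/2) = 262144; so R(36, 36) > 262144

Colour each edge of K_n uniformly at random with red/blue. The expected number of monochromatic K_36 is C(n, 36) · 2 · 2^(−C(36,2)). If C(n, 36) · 2^(1 − C(36,2)) < 1, then with positive probability no monochromatic K_36 exists, so R(36, 36) > n. The standard estimate C(n, 36) ≤ n^36/36! shows this inequality holds whenever n ≤ 2^(36/2) (since 36! · 2^(C(36,2) − 1) > 2^(36^2/2) ≥ n^36). Hence R(36, 36) > 2^(36/2) = 262144.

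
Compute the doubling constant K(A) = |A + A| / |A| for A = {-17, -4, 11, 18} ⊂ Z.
K = |A + A| / |A| = 10/4 = 5/2

Enumerate A + A = {a + b : a, b ∈ A}. With |A| = 4, there are |A|^2 = 16 ordered sum pairs; collecting distinct values, A + A = {-34, -21, -8, -6, 1, 7, 14, 22, 29, 36}, so |A + A| = 10. Thus K = 10/4 = 5/2. For comparison, the minimum possible |A + A| over all 4-element sets is 2·4 − 1 = 7 (so min K = 7/4), attained only by arithmetic progressions.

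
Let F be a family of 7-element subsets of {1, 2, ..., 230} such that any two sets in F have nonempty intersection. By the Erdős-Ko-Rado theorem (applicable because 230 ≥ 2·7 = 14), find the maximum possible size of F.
max |F| = C(229, 6) = 187500601680

The Erdős-Ko-Rado theorem states: for n ≥ 2k, an intersecting family of k-subsets of an n-element set has size at most C(n − 1, k − 1), with equality for 'star' families {A ⊆ [n] : |A| = k, i ∈ A} (fix an element i). For n = 230, k = 7: C(229, 6) = 187500601680.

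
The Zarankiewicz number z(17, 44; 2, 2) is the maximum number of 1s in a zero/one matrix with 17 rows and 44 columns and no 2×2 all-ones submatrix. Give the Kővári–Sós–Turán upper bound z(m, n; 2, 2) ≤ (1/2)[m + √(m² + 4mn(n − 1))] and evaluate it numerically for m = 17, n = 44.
z(17, 44; 2, 2) ≤ (1/2)[17 + √(17² + 4·17·44·43)] = (1/2)[17 + √128945] = 188.0446

Kővári–Sós–Turán: let r_1, ..., r_17 be the row sums and z = Σ r_i the total number of 1s. Each pair of columns can share at most one row with both entries 1 (else a 2×2 all-ones block appears), so Σ_i C(r_i, 2) ≤ C(44, 2) = 946. By convexity Σ_i C(r_i, 2) ≥ 17·C(z/17, 2) = z(z − 17)/(2·17), giving z² − 17z − 17·44·43 ≤ 0 and hence z ≤ (1/2)[17 + √(289 + 4·32164)] = (1/2)[17 + √128945] ≈ (1/2)(17 + 359.0891) = 188.0446.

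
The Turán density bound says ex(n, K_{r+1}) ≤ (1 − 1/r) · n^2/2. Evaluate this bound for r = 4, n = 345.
Turán density bound = (3/4) · 345^2/2 = 357075/8 ≈ 44634.375

Turán's theorem: ex(n, K_{r+1}) is achieved by the complete r-partite Turán graph T(n, r) with parts as balanced as possible, and is at most (1 − 1/r) · n^2/2. For r = 4, n = 345: the density bound is (3/4) · 119025/2 = 357075/8 ≈ 44634.375. The integer-valued extremum is e(T(345, 4)) = 44634, which is strictly less than the density bound 357075/8 since 4 ∤ 345 (the parts of T(345, 4) cannot all be equal).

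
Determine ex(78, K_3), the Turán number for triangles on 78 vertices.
ex(78, K_3) = ⌊78^2/4⌋ = 1521

Mantel (1907): a triangle-free graph on n vertices has at most ⌊n^2/4⌋ edges, with equality for the complete bipartite graph K_{⌊n/2⌋, ⌈n/2⌉}. For n = 78: ⌊78^2/4⌋ = ⌊6084/4⌋ = 1521. The extremal graph is K_{39, 39}, which has 39·39 = 1521 edges.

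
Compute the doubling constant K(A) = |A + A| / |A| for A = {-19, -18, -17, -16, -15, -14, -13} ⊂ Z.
K = |A + A| / |A| = 13/7

Enumerate A + A = {a + b : a, b ∈ A}. With |A| = 7, there are |A|^2 = 49 ordered sum pairs; collecting distinct values, A + A = {-38, -37, -36, -35, -34, -33, -32, -31, -30, -29, -28, -27, -26}, so |A + A| = 13. Thus K = 13/7. Here |A + A| = 2|A| − 1 = 13, the minimum possible — so K = 13/7 is minimal, which holds iff A is an arithmetic progression.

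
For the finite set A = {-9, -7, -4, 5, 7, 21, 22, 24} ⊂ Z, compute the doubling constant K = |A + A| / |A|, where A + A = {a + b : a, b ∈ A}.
K = |A + A| / |A| = 30/8 = 15/4

Enumerate A + A = {a + b : a, b ∈ A}. With |A| = 8, there are |A|^2 = 64 ordered sum pairs; collecting distinct values, A + A = {-18, -16, -14, -13, -11, -8, -4, -2, 0, 1, 3, 10, 12, 13, 14, 15, 17, 18, 20, 26, 27, 28, 29, 31, 42, 43, 44, 45, 46, 48}, so |A + A| = 30. Thus K = 30/8 = 15/4. For comparison, the minimum possible |A + A| over all 8-element sets is 2·8 − 1 = 15 (so min K = 15/8), attained only by arithmetic progressions.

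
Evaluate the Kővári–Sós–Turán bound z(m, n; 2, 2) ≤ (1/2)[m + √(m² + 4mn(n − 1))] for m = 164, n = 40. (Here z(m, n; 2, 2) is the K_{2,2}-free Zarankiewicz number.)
z(164, 40; 2, 2) ≤ (1/2)[164 + √(164² + 4·164·40·39)] = (1/2)[164 + √1050256] = 594.41

Kővári–Sós–Turán: let r_1, ..., r_164 be the row sums and z = Σ r_i the total number of 1s. Each pair of columns can share at most one row with both entries 1 (else a 2×2 all-ones block appears), so Σ_i C(r_i, 2) ≤ C(40, 2) = 780. By convexity Σ_i C(r_i, 2) ≥ 164·C(z/164, 2) = z(z − 164)/(2·164), giving z² − 164z − 164·40·39 ≤ 0 and hence z ≤ (1/2)[164 + √(26896 + 4·255840)] = (1/2)[164 + √1050256] ≈ (1/2)(164 + 1024.82) = 594.41.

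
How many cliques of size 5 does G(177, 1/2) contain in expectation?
E[# K_5] = C(177, 5) · (1/2)^C(5, 2) = 1367533860 / 2^10 = 341883465/256 ≈ 1335482.285156

For each 5-subset S of vertices (there are C(177, 5) = 1367533860 such S), let X_S = 1 if S induces a K_5 (all C(5, 2) = 10 edges present). Then P(X_S = 1) = (1/2)^10 = 1/1024. By linearity of expectation, E[# K_5] = C(177, 5) · (1/2)^10 = 1367533860 / 1024 = 341883465/256 ≈ 1335482.285156.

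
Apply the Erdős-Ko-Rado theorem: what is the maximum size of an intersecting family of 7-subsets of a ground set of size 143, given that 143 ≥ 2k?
max |F| = C(142, 6) = 10230985051

Erdős-Ko-Rado (1961): when n ≥ 2k, max |F| = C(n−1, k−1). The bound is attained by the star {A : i ∈ A} for any fixed i ∈ [n]. Here C(143−1, 7−1) = C(142, 6) = 10230985051.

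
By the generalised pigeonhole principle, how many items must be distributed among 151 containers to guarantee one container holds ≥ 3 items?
n = (3 − 1)·151 + 1 = 303

By the generalised pigeonhole principle, to guarantee some box contains ≥ r objects we need more than (r − 1) · k objects total. Threshold: n = (r − 1) · k + 1. With r = 3 and k = 151: n = 2 · 151 + 1 = 302 + 1 = 303. For n = 302 = 2 · 151, we can put exactly 2 objects in every box, avoiding 3 in any single one — so 303 is tight.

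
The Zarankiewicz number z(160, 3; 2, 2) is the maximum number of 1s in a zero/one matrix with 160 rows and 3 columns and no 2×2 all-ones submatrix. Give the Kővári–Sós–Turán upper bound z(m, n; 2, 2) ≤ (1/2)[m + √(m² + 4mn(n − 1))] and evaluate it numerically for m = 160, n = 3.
z(160, 3; 2, 2) ≤ (1/2)[160 + √(160² + 4·160·3·2)] = (1/2)[160 + √29440] = 165.7904

Kővári–Sós–Turán: let r_1, ..., r_160 be the row sums and z = Σ r_i the total number of 1s. Each pair of columns can share at most one row with both entries 1 (else a 2×2 all-ones block appears), so Σ_i C(r_i, 2) ≤ C(3, 2) = 3. By convexity Σ_i C(r_i, 2) ≥ 160·C(z/160, 2) = z(z − 160)/(2·160), giving z² − 160z − 160·3·2 ≤ 0 and hence z ≤ (1/2)[160 + √(25600 + 4·960)] = (1/2)[160 + √29440] ≈ (1/2)(160 + 171.5809) = 165.7904.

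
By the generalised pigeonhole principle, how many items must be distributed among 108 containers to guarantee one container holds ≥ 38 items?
n = (38 − 1)·108 + 1 = 3997

By the generalised pigeonhole principle, to guarantee some box contains ≥ r objects we need more than (r − 1) · k objects total. Threshold: n = (r − 1) · k + 1. With r = 38 and k = 108: n = 37 · 108 + 1 = 3996 + 1 = 3997. For n = 3996 = 37 · 108, we can put exactly 37 objects in every box, avoiding 38 in any single one — so 3997 is tight.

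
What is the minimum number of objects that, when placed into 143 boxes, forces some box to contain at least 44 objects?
n = (44 − 1)·143 + 1 = 6150

By the generalised pigeonhole principle, to guarantee some box contains ≥ r objects we need more than (r − 1) · k objects total. Threshold: n = (r − 1) · k + 1. With r = 44 and k = 143: n = 43 · 143 + 1 = 6149 + 1 = 6150. For n = 6149 = 43 · 143, we can put exactly 43 objects in every box, avoiding 44 in any single one — so 6150 is tight.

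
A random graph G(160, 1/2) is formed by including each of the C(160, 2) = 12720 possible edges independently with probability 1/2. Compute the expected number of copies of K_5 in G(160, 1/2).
E[# K_5] = C(160, 5) · (1/2)^C(5, 2) = 820384032 / 2^10 = 25637001/32 = 801156.28125

For each 5-subset S of vertices (there are C(160, 5) = 820384032 such S), let X_S = 1 if S induces a K_5 (all C(5, 2) = 10 edges present). Then P(X_S = 1) = (1/2)^10 = 1/1024. By linearity of expectation, E[# K_5] = C(160, 5) · (1/2)^10 = 820384032 / 1024 = 25637001/32 = 801156.28125.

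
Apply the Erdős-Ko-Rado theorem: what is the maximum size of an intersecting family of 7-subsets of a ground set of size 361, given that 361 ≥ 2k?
max |F| = C(360, 6) = 2899305949260

The Erdős-Ko-Rado theorem states: for n ≥ 2k, an intersecting family of k-subsets of an n-element set has size at most C(n − 1, k − 1), with equality for 'star' families {A ⊆ [n] : |A| = k, i ∈ A} (fix an element i). For n = 361, k = 7: C(360, 6) = 2899305949260.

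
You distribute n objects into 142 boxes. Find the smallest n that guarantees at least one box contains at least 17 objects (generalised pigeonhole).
n = (17 − 1)·142 + 1 = 2273

By the generalised pigeonhole principle, to guarantee some box contains ≥ r objects we need more than (r − 1) · k objects total. Threshold: n = (r − 1) · k + 1. With r = 17 and k = 142: n = 16 · 142 + 1 = 2272 + 1 = 2273. For n = 2272 = 16 · 142, we can put exactly 16 objects in every box, avoiding 17 in any single one — so 2273 is tight.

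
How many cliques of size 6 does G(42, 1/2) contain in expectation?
E[# K_6] = C(42, 6) · (1/2)^C(6, 2) = 5245786 / 2^15 = 2622893/16384 ≈ 160.088684

For each 6-subset S of vertices (there are C(42, 6) = 5245786 such S), let X_S = 1 if S induces a K_6 (all C(6, 2) = 15 edges present). Then P(X_S = 1) = (1/2)^15 = 1/32768. By linearity of expectation, E[# K_6] = C(42, 6) · (1/2)^15 = 5245786 / 32768 = 2622893/16384 ≈ 160.088684.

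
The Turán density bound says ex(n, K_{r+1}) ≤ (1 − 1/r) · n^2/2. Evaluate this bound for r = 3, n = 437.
Turán density bound = (2/3) · 437^2/2 = 190969/3 ≈ 63656.3333

Turán's theorem: ex(n, K_{r+1}) is achieved by the complete r-partite Turán graph T(n, r) with parts as balanced as possible, and is at most (1 − 1/r) · n^2/2. For r = 3, n = 437: the density bound is (2/3) · 190969/2 = 190969/3 ≈ 63656.3333. The integer-valued extremum is e(T(437, 3)) = 63656, which is strictly less than the density bound 190969/3 since 3 ∤ 437 (the parts of T(437, 3) cannot all be equal).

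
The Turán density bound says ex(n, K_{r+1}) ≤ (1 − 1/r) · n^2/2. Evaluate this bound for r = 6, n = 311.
Turán density bound = (5/6) · 311^2/2 = 483605/12 ≈ 40300.4167

Turán's theorem: ex(n, K_{r+1}) is achieved by the complete r-partite Turán graph T(n, r) with parts as balanced as possible, and is at most (1 − 1/r) · n^2/2. For r = 6, n = 311: the density bound is (5/6) · 96721/2 = 483605/12 ≈ 40300.4167. The integer-valued extremum is e(T(311, 6)) = 40300, which is strictly less than the density bound 483605/12 since 6 ∤ 311 (the parts of T(311, 6) cannot all be equal).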